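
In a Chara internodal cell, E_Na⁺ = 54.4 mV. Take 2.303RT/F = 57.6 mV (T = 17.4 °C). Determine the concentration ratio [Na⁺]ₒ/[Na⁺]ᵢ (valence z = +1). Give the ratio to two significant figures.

log₁₀([out]/[in]) = E·z/(57.6) = 54.4 × 1 / 57.6 = 0.9444
[out]/[in] = 10^(0.9444) = 8.799

8.8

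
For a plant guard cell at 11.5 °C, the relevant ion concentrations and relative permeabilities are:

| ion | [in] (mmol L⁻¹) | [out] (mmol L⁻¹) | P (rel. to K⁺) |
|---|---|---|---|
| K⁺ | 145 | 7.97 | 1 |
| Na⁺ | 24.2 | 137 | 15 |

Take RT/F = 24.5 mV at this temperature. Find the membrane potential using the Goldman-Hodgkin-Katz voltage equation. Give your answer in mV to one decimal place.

34.3 mV

Vm = 24.5 · ln[(Σ P·[cation]ₒ + Σ P·[anion]ᵢ) / (Σ P·[cation]ᵢ + Σ P·[anion]ₒ)]
Numerator = 1×7.97 + 15×137 = 2063
Denominator = 1×145 + 15×24.2 = 508
Vm = 24.5 · ln(4.061) = 24.5 × (1.4014) = 34.33 mV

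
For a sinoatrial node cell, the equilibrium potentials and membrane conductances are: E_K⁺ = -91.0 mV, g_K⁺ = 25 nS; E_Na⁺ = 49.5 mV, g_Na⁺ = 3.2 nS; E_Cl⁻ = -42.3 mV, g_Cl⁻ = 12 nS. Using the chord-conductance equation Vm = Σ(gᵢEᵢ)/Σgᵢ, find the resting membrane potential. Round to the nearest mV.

-65 mV

Σ gᵢEᵢ = 25·(-91.0) + 3.2·(49.5) + 12·(-42.3) = -2624.20
Σ gᵢ = 25 + 3.2 + 12 = 40.2
Vm = -2624.20 / 40.2 = -65.28 mV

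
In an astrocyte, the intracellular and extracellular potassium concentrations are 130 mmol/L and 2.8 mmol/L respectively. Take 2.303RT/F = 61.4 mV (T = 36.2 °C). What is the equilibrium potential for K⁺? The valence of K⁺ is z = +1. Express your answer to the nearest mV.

E = (61.4/z) · log₁₀([K⁺]_out/[K⁺]_in) with z = +1.
= (61.4/1) · log₁₀(2.8/130) = 61.40 · log₁₀(0.02154)
= 61.40 · (-1.6668) = -102.34 mV

-102 mV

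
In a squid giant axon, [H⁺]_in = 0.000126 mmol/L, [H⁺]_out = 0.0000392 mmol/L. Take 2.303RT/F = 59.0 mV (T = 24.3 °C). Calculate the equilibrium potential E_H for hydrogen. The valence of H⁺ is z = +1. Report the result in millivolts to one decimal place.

E = (59.0/z) · log₁₀([H⁺]_out/[H⁺]_in) with z = +1.
= (59.0/1) · log₁₀(0.0000392/0.000126) = 59.00 · log₁₀(0.3111)
= 59.00 · (-0.5071) = -29.92 mV

-29.9 mV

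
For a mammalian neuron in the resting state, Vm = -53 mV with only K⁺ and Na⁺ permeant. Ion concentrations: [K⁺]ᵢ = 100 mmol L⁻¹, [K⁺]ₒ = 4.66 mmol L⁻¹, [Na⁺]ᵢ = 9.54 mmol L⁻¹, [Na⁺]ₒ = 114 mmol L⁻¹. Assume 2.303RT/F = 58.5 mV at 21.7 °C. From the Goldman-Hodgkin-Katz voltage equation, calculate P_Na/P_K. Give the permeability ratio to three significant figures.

Let α = P_Na/P_K. GHK: Vm = 58.5·log₁₀[(Kₒ + α·Naₒ)/(Kᵢ + α·Naᵢ)].
10^(Vm/58.5) = 10^(-53.0/58.5) = 0.12417
So 0.12417·(Kᵢ + α·Naᵢ) = Kₒ + α·Naₒ → α = (0.12417·100.0 − 4.66) / (114.0 − 0.12417·9.54)
α = (12.42 − 4.66) / (114.0 − 1.185) = 7.757/112.8 = 0.06876

0.0688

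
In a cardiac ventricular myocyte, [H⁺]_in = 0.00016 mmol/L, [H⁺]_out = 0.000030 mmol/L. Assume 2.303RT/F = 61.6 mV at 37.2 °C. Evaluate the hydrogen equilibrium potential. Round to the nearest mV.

E = (61.6/z) · log₁₀([H⁺]_out/[H⁺]_in) with z = +1.
= (61.6/1) · log₁₀(0.000030/0.00016) = 61.60 · log₁₀(0.1875)
= 61.60 · (-0.7270) = -44.78 mV

-45 mV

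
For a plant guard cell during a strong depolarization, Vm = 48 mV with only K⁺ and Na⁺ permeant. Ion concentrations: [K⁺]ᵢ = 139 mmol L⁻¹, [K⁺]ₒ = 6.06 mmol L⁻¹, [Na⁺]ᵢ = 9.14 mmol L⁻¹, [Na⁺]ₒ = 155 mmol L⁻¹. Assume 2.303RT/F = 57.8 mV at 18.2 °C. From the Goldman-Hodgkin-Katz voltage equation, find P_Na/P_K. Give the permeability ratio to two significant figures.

Let α = P_Na/P_K. GHK: Vm = 57.8·log₁₀[(Kₒ + α·Naₒ)/(Kᵢ + α·Naᵢ)].
10^(Vm/57.8) = 10^(48.0/57.8) = 6.7678
So 6.7678·(Kᵢ + α·Naᵢ) = Kₒ + α·Naₒ → α = (6.7678·139.0 − 6.06) / (155.0 − 6.7678·9.14)
α = (940.7 − 6.06) / (155.0 − 61.86) = 934.7/93.14 = 10.03

10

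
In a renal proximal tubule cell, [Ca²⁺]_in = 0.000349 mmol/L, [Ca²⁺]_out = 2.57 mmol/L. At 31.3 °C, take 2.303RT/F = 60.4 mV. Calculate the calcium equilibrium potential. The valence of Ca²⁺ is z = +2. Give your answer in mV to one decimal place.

E = (60.4/z) · log₁₀([Ca²⁺]_out/[Ca²⁺]_in) with z = +2.
= (60.4/2) · log₁₀(2.57/0.000349) = 30.20 · log₁₀(7364)
= 30.20 · (3.8671) = 116.79 mV

116.8 mV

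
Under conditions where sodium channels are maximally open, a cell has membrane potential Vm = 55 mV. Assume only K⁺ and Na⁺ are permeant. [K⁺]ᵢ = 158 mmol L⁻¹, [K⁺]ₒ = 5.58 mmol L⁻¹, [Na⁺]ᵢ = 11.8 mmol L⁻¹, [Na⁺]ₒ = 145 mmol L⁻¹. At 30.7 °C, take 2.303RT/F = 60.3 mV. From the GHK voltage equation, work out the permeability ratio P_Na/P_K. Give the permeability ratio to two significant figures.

26

Let α = P_Na/P_K. GHK: Vm = 60.3·log₁₀[(Kₒ + α·Naₒ)/(Kᵢ + α·Naᵢ)].
10^(Vm/60.3) = 10^(55.0/60.3) = 8.1678
So 8.1678·(Kᵢ + α·Naᵢ) = Kₒ + α·Naₒ → α = (8.1678·158.0 − 5.58) / (145.0 − 8.1678·11.8)
α = (1291 − 5.58) / (145.0 − 96.38) = 1285/48.62 = 26.43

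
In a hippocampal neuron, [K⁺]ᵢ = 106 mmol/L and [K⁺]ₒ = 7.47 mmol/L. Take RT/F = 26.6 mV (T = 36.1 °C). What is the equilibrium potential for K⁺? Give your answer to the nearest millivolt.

-71 mV

E = (26.6/z) · ln([K⁺]_out/[K⁺]_in) with z = +1.
= (26.6/1) · ln(7.47/106) = 26.60 · ln(0.07047)
= 26.60 · (-2.6525) = -70.56 mV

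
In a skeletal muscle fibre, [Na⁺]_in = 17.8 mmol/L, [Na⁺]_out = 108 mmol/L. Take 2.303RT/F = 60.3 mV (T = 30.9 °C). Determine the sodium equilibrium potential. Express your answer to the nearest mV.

47 mV

E = (60.3/z) · log₁₀([Na⁺]_out/[Na⁺]_in) with z = +1.
= (60.3/1) · log₁₀(108/17.8) = 60.30 · log₁₀(6.067)
= 60.30 · (0.7830) = 47.22 mV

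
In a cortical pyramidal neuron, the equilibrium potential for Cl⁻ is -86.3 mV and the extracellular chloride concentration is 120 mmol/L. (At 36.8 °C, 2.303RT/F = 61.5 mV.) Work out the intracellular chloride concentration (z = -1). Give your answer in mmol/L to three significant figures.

4.74 mmol/L

Nernst: E = (61.5/-1) · log₁₀([out]/[in]), so log₁₀([out]/[in]) = -86.3 × -1 / 61.5 = 1.4033.
[out]/[in] = 10^(1.4033) = 25.31.
[in] = 120 / 25.31 = 4.742 mmol/L.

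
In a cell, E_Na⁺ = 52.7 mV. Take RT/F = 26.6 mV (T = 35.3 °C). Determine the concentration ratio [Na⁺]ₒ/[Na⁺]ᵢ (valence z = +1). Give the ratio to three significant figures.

7.25

ln([out]/[in]) = E·z/(26.6) = 52.7 × 1 / 26.6 = 1.9812
[out]/[in] = e^(1.9812) = 7.251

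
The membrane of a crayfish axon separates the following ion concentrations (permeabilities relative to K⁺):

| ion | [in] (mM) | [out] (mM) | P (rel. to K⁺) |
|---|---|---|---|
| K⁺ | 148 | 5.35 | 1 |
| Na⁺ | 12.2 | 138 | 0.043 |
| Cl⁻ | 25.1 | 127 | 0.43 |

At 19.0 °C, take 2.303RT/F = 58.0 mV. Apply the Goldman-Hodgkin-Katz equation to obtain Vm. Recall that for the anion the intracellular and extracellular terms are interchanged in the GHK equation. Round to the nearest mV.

-56 mV

Vm = 58.0 · log₁₀[(Σ P·[cation]ₒ + Σ P·[anion]ᵢ) / (Σ P·[cation]ᵢ + Σ P·[anion]ₒ)]
Numerator = 1×5.35 + 0.043×138 + 0.43×25.1 = 22.08
Denominator = 1×148 + 0.043×12.2 + 0.43×127 = 203.1
Vm = 58.0 · log₁₀(0.10868) = 58.0 × (-0.9638) = -55.90 mV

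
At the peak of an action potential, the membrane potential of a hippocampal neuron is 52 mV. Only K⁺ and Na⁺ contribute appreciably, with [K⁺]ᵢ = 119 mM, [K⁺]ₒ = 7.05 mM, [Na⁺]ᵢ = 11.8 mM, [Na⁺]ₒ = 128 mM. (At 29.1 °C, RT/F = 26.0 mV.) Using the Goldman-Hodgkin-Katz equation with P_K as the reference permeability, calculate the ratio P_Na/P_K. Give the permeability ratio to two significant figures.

21

Let α = P_Na/P_K. GHK: Vm = 26.0·ln[(Kₒ + α·Naₒ)/(Kᵢ + α·Naᵢ)].
e^(Vm/26.0) = e^(52.0/26.0) = 7.3891
So 7.3891·(Kᵢ + α·Naᵢ) = Kₒ + α·Naₒ → α = (7.3891·119.0 − 7.05) / (128.0 − 7.3891·11.8)
α = (879.3 − 7.05) / (128.0 − 87.19) = 872.2/40.81 = 21.37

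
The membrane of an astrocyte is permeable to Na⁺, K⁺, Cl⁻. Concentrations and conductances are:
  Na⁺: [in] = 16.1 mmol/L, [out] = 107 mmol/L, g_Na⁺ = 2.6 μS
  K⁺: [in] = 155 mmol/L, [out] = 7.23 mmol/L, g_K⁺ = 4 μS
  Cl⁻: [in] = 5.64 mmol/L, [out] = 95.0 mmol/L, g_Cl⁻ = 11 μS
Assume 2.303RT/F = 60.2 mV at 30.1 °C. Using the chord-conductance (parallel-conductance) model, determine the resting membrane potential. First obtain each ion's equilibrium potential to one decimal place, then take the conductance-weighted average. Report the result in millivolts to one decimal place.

-57.0 mV

E_Na⁺ = (60.2/1)·log₁₀(107/16.1) = 49.5 mV
E_K⁺ = (60.2/1)·log₁₀(7.23/155) = -80.1 mV
E_Cl⁻ = (60.2/-1)·log₁₀(95.0/5.64) = -73.8 mV
Vm = (Σ gᵢEᵢ)/(Σ gᵢ) = (2.6·49.5 + 4·-80.1 + 11·-73.8) / (2.6 + 4 + 11)
= -1003.50 / 17.6 = -57.02 mV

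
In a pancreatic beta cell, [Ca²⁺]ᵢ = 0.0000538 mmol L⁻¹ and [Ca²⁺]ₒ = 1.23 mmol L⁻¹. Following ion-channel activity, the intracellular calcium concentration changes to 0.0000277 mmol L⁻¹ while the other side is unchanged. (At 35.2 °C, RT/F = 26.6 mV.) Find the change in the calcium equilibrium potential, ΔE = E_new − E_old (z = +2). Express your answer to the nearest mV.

9 mV

E_old = (26.6/2)·ln(1.23/0.0000538) = 133.50 mV
E_new = (26.6/2)·ln(1.23/0.0000277) = 142.32 mV
ΔE = 142.32 − (133.50) = 8.83 mV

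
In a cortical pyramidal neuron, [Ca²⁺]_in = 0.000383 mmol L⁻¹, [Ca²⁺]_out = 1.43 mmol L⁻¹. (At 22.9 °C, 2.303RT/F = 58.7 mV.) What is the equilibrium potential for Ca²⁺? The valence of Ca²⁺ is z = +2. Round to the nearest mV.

105 mV

E = (58.7/z) · log₁₀([Ca²⁺]_out/[Ca²⁺]_in) with z = +2.
= (58.7/2) · log₁₀(1.43/0.000383) = 29.35 · log₁₀(3734)
= 29.35 · (3.5721) = 104.84 mV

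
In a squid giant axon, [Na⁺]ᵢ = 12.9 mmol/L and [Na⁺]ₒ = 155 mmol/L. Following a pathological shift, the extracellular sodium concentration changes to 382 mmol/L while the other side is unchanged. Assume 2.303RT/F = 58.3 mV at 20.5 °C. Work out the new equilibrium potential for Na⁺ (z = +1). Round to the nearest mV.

86 mV

After the shift: [Na⁺]_out = 382, [Na⁺]_in = 12.9 mmol/L.
E_new = (58.3/1)·log₁₀(382/12.9) = 58.30 · (1.4715) = 85.79 mV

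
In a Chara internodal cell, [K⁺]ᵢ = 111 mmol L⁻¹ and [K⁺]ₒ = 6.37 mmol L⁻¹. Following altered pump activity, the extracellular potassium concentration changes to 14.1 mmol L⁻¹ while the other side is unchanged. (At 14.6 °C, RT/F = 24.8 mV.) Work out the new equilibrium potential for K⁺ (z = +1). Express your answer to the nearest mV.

After the shift: [K⁺]_out = 14.1, [K⁺]_in = 111 mmol L⁻¹.
E_new = (24.8/1)·ln(14.1/111) = 24.80 · (-2.0634) = -51.17 mV

-51 mV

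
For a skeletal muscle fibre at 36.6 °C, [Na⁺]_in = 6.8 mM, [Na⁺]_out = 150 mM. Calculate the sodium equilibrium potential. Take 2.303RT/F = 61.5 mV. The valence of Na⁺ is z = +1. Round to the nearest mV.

83 mV

E = (61.5/z) · log₁₀([Na⁺]_out/[Na⁺]_in) with z = +1.
= (61.5/1) · log₁₀(150/6.8) = 61.50 · log₁₀(22.06)
= 61.50 · (1.3436) = 82.63 mV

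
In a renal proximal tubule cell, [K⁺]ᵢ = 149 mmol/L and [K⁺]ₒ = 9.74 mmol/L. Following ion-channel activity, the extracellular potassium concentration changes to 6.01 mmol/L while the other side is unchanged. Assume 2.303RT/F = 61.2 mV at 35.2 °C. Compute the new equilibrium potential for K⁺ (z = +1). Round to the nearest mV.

-85 mV

After the shift: [K⁺]_out = 6.01, [K⁺]_in = 149 mmol/L.
E_new = (61.2/1)·log₁₀(6.01/149) = 61.20 · (-1.3943) = -85.33 mV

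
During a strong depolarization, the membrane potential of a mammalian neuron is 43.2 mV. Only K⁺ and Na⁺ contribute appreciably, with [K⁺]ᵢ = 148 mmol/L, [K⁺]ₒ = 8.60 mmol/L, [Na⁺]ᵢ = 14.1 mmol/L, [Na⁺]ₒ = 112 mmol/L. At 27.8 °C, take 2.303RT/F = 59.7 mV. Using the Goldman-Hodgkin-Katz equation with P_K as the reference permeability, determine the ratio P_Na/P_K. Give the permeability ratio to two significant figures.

21

Let α = P_Na/P_K. GHK: Vm = 59.7·log₁₀[(Kₒ + α·Naₒ)/(Kᵢ + α·Naᵢ)].
10^(Vm/59.7) = 10^(43.2/59.7) = 5.292
So 5.292·(Kᵢ + α·Naᵢ) = Kₒ + α·Naₒ → α = (5.292·148.0 − 8.6) / (112.0 − 5.292·14.1)
α = (783.2 − 8.6) / (112.0 − 74.62) = 774.6/37.38 = 20.72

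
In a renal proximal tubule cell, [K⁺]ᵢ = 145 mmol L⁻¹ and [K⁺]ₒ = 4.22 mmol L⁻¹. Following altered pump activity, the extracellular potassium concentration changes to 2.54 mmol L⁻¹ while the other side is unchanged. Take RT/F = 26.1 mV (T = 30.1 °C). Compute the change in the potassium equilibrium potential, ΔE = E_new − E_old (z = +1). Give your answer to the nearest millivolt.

-13 mV

E_old = (26.1/1)·ln(4.22/145) = -92.31 mV
E_new = (26.1/1)·ln(2.54/145) = -105.56 mV
ΔE = -105.56 − (-92.31) = -13.25 mV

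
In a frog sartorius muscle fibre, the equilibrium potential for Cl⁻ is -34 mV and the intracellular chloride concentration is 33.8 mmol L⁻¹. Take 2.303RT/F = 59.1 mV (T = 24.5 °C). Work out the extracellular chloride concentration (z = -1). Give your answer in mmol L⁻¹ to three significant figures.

Nernst: E = (59.1/-1) · log₁₀([out]/[in]), so log₁₀([out]/[in]) = -34.0 × -1 / 59.1 = 0.5753.
[out]/[in] = 10^(0.5753) = 3.761.
[out] = 3.761 × 33.8 = 127.1 mmol L⁻¹.

127 mmol L⁻¹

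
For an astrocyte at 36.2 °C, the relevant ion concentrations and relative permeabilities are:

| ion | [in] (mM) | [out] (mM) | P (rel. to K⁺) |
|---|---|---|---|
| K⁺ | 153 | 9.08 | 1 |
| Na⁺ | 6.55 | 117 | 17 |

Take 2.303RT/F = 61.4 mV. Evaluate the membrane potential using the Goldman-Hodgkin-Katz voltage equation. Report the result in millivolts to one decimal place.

53.9 mV

Vm = 61.4 · log₁₀[(Σ P·[cation]ₒ + Σ P·[anion]ᵢ) / (Σ P·[cation]ᵢ + Σ P·[anion]ₒ)]
Numerator = 1×9.08 + 17×117 = 1998
Denominator = 1×153 + 17×6.55 = 264.4
Vm = 61.4 · log₁₀(7.5585) = 61.4 × (0.8784) = 53.94 mV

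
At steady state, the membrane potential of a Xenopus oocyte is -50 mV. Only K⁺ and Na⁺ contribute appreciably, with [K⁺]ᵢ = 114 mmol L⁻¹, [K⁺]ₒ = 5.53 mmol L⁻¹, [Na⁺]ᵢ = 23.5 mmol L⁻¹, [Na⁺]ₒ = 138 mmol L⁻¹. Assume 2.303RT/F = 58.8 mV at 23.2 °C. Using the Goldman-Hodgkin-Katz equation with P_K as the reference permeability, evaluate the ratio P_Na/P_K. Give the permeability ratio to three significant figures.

0.0784

Let α = P_Na/P_K. GHK: Vm = 58.8·log₁₀[(Kₒ + α·Naₒ)/(Kᵢ + α·Naᵢ)].
10^(Vm/58.8) = 10^(-50.0/58.8) = 0.14114
So 0.14114·(Kᵢ + α·Naᵢ) = Kₒ + α·Naₒ → α = (0.14114·114.0 − 5.53) / (138.0 − 0.14114·23.5)
α = (16.09 − 5.53) / (138.0 − 3.317) = 10.56/134.7 = 0.07841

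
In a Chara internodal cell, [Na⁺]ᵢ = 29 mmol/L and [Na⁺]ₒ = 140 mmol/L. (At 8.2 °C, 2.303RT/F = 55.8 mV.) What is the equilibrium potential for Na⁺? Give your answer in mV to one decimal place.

E = (55.8/z) · log₁₀([Na⁺]_out/[Na⁺]_in) with z = +1.
= (55.8/1) · log₁₀(140/29) = 55.80 · log₁₀(4.828)
= 55.80 · (0.6837) = 38.15 mV

38.2 mV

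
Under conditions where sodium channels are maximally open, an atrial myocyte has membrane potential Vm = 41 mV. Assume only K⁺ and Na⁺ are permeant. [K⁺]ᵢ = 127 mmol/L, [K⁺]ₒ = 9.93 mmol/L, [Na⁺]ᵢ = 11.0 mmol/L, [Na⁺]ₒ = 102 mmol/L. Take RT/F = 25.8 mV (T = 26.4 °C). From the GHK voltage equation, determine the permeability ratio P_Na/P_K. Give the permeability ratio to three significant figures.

Let α = P_Na/P_K. GHK: Vm = 25.8·ln[(Kₒ + α·Naₒ)/(Kᵢ + α·Naᵢ)].
e^(Vm/25.8) = e^(41.0/25.8) = 4.8996
So 4.8996·(Kᵢ + α·Naᵢ) = Kₒ + α·Naₒ → α = (4.8996·127.0 − 9.93) / (102.0 − 4.8996·11.0)
α = (622.2 − 9.93) / (102.0 − 53.9) = 612.3/48.1 = 12.73

12.7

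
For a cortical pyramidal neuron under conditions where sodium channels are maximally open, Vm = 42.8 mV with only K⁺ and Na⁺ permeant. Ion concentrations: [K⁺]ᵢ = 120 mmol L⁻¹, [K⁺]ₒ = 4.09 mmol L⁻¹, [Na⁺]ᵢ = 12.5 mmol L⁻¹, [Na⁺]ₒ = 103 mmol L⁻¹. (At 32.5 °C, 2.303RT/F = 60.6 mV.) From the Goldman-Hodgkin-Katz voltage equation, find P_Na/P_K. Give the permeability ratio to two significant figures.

Let α = P_Na/P_K. GHK: Vm = 60.6·log₁₀[(Kₒ + α·Naₒ)/(Kᵢ + α·Naᵢ)].
10^(Vm/60.6) = 10^(42.8/60.6) = 5.0848
So 5.0848·(Kᵢ + α·Naᵢ) = Kₒ + α·Naₒ → α = (5.0848·120.0 − 4.09) / (103.0 − 5.0848·12.5)
α = (610.2 − 4.09) / (103.0 − 63.56) = 606.1/39.44 = 15.37

15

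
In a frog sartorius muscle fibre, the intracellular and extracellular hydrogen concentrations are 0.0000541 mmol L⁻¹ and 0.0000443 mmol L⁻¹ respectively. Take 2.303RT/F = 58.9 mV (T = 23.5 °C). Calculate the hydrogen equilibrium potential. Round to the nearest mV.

E = (58.9/z) · log₁₀([H⁺]_out/[H⁺]_in) with z = +1.
= (58.9/1) · log₁₀(0.0000443/0.0000541) = 58.90 · log₁₀(0.8189)
= 58.90 · (-0.0868) = -5.11 mV

-5 mV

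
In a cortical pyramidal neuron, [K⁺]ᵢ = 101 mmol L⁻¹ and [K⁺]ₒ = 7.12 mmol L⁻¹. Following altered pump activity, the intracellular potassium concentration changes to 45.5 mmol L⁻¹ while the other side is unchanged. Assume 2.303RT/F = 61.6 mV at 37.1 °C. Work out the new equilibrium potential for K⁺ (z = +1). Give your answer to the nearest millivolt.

-50 mV

After the shift: [K⁺]_out = 7.12, [K⁺]_in = 45.5 mmol L⁻¹.
E_new = (61.6/1)·log₁₀(7.12/45.5) = 61.60 · (-0.8055) = -49.62 mV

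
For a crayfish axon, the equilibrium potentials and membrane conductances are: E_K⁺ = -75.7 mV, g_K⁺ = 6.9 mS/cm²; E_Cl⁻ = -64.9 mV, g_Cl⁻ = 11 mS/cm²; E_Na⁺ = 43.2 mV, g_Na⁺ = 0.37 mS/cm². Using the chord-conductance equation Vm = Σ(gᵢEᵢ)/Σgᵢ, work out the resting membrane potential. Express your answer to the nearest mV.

-67 mV

Σ gᵢEᵢ = 6.9·(-75.7) + 11·(-64.9) + 0.37·(43.2) = -1220.25
Σ gᵢ = 6.9 + 11 + 0.37 = 18.27
Vm = -1220.25 / 18.27 = -66.79 mV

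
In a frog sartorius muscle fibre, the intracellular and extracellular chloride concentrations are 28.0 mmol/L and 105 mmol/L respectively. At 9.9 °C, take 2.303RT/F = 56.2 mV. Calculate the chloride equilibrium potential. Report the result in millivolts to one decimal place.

E = (56.2/z) · log₁₀([Cl⁻]_out/[Cl⁻]_in) with z = -1.
For an anion, dividing by z = -1 reverses the sign.
= (56.2/-1) · log₁₀(105/28.0) = -56.20 · log₁₀(3.75)
= -56.20 · (0.5740) = -32.26 mV

-32.3 mV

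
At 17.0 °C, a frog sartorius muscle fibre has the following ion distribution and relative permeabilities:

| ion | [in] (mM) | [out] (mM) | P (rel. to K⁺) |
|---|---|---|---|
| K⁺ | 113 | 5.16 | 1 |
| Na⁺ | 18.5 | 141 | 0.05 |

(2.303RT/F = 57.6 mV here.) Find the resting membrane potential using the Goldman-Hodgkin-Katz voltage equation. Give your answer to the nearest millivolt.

Vm = 57.6 · log₁₀[(Σ P·[cation]ₒ + Σ P·[anion]ᵢ) / (Σ P·[cation]ᵢ + Σ P·[anion]ₒ)]
Numerator = 1×5.16 + 0.05×141 = 12.21
Denominator = 1×113 + 0.05×18.5 = 113.9
Vm = 57.6 · log₁₀(0.10718) = 57.6 × (-0.9699) = -55.87 mV

-56 mV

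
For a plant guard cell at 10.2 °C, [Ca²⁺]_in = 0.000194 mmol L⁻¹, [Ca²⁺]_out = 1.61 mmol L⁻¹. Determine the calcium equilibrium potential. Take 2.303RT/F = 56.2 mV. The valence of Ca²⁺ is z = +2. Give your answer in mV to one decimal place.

E = (56.2/z) · log₁₀([Ca²⁺]_out/[Ca²⁺]_in) with z = +2.
= (56.2/2) · log₁₀(1.61/0.000194) = 28.10 · log₁₀(8299)
= 28.10 · (3.9190) = 110.12 mV

110.1 mV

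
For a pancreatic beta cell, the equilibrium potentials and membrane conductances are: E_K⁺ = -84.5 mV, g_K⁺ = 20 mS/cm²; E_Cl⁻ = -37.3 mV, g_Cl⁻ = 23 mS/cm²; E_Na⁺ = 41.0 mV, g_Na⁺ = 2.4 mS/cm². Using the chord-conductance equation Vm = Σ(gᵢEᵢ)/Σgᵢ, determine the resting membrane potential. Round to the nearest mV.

-54 mV

Σ gᵢEᵢ = 20·(-84.5) + 23·(-37.3) + 2.4·(41.0) = -2449.50
Σ gᵢ = 20 + 23 + 2.4 = 45.4
Vm = -2449.50 / 45.4 = -53.95 mV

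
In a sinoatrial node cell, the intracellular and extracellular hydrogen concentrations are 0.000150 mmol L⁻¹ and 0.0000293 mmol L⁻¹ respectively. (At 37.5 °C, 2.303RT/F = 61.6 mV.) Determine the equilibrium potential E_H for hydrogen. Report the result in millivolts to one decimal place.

-43.7 mV

E = (61.6/z) · log₁₀([H⁺]_out/[H⁺]_in) with z = +1.
= (61.6/1) · log₁₀(0.0000293/0.000150) = 61.60 · log₁₀(0.1953)
= 61.60 · (-0.7092) = -43.69 mV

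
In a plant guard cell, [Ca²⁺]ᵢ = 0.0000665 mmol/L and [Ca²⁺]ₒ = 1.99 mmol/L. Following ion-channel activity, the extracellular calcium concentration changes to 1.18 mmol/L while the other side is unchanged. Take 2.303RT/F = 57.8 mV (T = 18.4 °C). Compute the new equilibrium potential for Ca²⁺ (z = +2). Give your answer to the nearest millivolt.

After the shift: [Ca²⁺]_out = 1.18, [Ca²⁺]_in = 0.0000665 mmol/L.
E_new = (57.8/2)·log₁₀(1.18/0.0000665) = 28.90 · (4.2491) = 122.80 mV

123 mV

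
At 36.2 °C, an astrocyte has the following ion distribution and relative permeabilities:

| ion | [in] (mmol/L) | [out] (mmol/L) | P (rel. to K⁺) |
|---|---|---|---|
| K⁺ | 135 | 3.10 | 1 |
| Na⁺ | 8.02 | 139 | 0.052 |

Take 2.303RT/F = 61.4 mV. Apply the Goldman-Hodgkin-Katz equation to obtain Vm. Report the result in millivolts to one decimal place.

Vm = 61.4 · log₁₀[(Σ P·[cation]ₒ + Σ P·[anion]ᵢ) / (Σ P·[cation]ᵢ + Σ P·[anion]ₒ)]
Numerator = 1×3.10 + 0.052×139 = 10.33
Denominator = 1×135 + 0.052×8.02 = 135.4
Vm = 61.4 · log₁₀(0.076268) = 61.4 × (-1.1177) = -68.62 mV

-68.6 mV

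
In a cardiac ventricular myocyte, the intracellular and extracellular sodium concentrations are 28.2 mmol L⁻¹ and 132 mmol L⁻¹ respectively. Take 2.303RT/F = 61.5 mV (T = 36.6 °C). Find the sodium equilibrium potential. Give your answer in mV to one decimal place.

41.2 mV

E = (61.5/z) · log₁₀([Na⁺]_out/[Na⁺]_in) with z = +1.
= (61.5/1) · log₁₀(132/28.2) = 61.50 · log₁₀(4.681)
= 61.50 · (0.6703) = 41.22 mV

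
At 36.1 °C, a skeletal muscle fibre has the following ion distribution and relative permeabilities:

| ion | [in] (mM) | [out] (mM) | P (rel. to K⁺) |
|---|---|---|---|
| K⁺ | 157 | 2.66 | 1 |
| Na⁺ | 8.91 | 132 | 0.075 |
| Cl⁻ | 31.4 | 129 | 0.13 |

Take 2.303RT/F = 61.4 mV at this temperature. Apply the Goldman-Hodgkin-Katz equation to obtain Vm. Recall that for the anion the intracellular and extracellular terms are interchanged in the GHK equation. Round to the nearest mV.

Vm = 61.4 · log₁₀[(Σ P·[cation]ₒ + Σ P·[anion]ᵢ) / (Σ P·[cation]ᵢ + Σ P·[anion]ₒ)]
Numerator = 1×2.66 + 0.075×132 + 0.13×31.4 = 16.64
Denominator = 1×157 + 0.075×8.91 + 0.13×129 = 174.4
Vm = 61.4 · log₁₀(0.095403) = 61.4 × (-1.0204) = -62.65 mV

-63 mV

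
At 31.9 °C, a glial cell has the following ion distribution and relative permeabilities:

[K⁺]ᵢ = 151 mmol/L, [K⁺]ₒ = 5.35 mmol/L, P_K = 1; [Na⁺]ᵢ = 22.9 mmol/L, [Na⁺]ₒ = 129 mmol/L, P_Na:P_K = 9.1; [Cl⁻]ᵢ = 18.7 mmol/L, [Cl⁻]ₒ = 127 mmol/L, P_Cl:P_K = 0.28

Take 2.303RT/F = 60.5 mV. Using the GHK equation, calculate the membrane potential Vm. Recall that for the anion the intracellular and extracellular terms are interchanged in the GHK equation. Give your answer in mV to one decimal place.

Vm = 60.5 · log₁₀[(Σ P·[cation]ₒ + Σ P·[anion]ᵢ) / (Σ P·[cation]ᵢ + Σ P·[anion]ₒ)]
Numerator = 1×5.35 + 9.1×129 + 0.28×18.7 = 1184
Denominator = 1×151 + 9.1×22.9 + 0.28×127 = 394.9
Vm = 60.5 · log₁₀(2.9991) = 60.5 × (0.4770) = 28.86 mV

28.9 mV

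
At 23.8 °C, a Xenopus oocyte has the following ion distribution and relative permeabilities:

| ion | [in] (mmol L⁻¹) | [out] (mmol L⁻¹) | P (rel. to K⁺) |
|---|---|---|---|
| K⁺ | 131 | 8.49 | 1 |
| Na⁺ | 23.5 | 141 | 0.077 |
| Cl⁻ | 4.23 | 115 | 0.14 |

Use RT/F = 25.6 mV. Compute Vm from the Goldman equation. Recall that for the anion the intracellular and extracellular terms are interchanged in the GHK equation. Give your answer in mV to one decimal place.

-51.5 mV

Vm = 25.6 · ln[(Σ P·[cation]ₒ + Σ P·[anion]ᵢ) / (Σ P·[cation]ᵢ + Σ P·[anion]ₒ)]
Numerator = 1×8.49 + 0.077×141 + 0.14×4.23 = 19.94
Denominator = 1×131 + 0.077×23.5 + 0.14×115 = 148.9
Vm = 25.6 · ln(0.1339) = 25.6 × (-2.0107) = -51.47 mV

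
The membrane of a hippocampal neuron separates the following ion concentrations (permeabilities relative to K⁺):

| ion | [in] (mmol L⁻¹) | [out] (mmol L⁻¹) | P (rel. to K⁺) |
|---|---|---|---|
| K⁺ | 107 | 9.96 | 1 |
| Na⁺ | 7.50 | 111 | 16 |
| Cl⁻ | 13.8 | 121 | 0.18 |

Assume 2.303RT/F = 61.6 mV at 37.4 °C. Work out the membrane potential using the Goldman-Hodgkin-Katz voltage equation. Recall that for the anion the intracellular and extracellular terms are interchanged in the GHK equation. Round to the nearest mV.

Vm = 61.6 · log₁₀[(Σ P·[cation]ₒ + Σ P·[anion]ᵢ) / (Σ P·[cation]ᵢ + Σ P·[anion]ₒ)]
Numerator = 1×9.96 + 16×111 + 0.18×13.8 = 1788
Denominator = 1×107 + 16×7.50 + 0.18×121 = 248.8
Vm = 61.6 · log₁₀(7.1889) = 61.6 × (0.8567) = 52.77 mV

53 mV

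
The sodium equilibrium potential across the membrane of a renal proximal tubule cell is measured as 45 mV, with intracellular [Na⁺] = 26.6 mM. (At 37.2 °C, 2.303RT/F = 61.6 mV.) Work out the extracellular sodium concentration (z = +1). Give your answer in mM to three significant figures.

Nernst: E = (61.6/1) · log₁₀([out]/[in]), so log₁₀([out]/[in]) = 45.0 × 1 / 61.6 = 0.7305.
[out]/[in] = 10^(0.7305) = 5.377.
[out] = 5.377 × 26.6 = 143 mM.

143 mM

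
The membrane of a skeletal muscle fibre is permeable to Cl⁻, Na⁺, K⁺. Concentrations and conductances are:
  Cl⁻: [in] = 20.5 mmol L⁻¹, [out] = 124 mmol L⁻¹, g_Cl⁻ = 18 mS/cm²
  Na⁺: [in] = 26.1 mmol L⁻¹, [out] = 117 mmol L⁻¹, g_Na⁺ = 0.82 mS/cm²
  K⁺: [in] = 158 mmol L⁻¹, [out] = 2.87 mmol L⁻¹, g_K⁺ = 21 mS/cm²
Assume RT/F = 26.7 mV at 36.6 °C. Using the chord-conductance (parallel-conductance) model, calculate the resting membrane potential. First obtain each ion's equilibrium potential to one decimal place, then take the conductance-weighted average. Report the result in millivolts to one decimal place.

E_Cl⁻ = (26.7/-1)·ln(124/20.5) = -48.1 mV
E_Na⁺ = (26.7/1)·ln(117/26.1) = 40.1 mV
E_K⁺ = (26.7/1)·ln(2.87/158) = -107.0 mV
Vm = (Σ gᵢEᵢ)/(Σ gᵢ) = (18·-48.1 + 0.82·40.1 + 21·-107.0) / (18 + 0.82 + 21)
= -3079.92 / 39.82 = -77.35 mV

-77.3 mV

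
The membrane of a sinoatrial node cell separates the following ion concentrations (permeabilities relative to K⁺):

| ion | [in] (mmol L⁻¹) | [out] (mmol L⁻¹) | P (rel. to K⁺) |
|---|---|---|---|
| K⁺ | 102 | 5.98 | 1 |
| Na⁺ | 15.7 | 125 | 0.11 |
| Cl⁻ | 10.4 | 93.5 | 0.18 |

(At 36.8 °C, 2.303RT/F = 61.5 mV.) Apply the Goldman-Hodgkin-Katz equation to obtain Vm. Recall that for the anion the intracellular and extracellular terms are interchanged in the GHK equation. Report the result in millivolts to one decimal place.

-45.9 mV

Vm = 61.5 · log₁₀[(Σ P·[cation]ₒ + Σ P·[anion]ᵢ) / (Σ P·[cation]ᵢ + Σ P·[anion]ₒ)]
Numerator = 1×5.98 + 0.11×125 + 0.18×10.4 = 21.6
Denominator = 1×102 + 0.11×15.7 + 0.18×93.5 = 120.6
Vm = 61.5 · log₁₀(0.17918) = 61.5 × (-0.7467) = -45.92 mV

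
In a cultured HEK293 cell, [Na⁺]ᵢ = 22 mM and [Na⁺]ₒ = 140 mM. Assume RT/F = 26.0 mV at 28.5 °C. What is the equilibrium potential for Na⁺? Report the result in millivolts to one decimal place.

48.1 mV

E = (26.0/z) · ln([Na⁺]_out/[Na⁺]_in) with z = +1.
= (26.0/1) · ln(140/22) = 26.00 · ln(6.364)
= 26.00 · (1.8506) = 48.12 mV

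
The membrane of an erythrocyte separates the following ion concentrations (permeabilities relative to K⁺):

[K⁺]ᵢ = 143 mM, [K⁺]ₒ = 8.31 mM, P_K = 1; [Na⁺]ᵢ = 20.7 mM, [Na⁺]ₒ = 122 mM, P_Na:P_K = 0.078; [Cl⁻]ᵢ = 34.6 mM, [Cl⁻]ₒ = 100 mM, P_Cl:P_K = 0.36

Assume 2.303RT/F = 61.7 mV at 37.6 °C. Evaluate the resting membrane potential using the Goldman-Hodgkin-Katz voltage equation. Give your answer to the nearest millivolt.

Vm = 61.7 · log₁₀[(Σ P·[cation]ₒ + Σ P·[anion]ᵢ) / (Σ P·[cation]ᵢ + Σ P·[anion]ₒ)]
Numerator = 1×8.31 + 0.078×122 + 0.36×34.6 = 30.28
Denominator = 1×143 + 0.078×20.7 + 0.36×100 = 180.6
Vm = 61.7 · log₁₀(0.16766) = 61.7 × (-0.7756) = -47.85 mV

-48 mV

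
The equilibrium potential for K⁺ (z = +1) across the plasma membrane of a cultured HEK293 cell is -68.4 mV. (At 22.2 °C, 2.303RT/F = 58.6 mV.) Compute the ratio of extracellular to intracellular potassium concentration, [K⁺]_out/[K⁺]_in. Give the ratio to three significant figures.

0.0680

log₁₀([out]/[in]) = E·z/(58.6) = -68.4 × 1 / 58.6 = -1.1672
[out]/[in] = 10^(-1.1672) = 0.06804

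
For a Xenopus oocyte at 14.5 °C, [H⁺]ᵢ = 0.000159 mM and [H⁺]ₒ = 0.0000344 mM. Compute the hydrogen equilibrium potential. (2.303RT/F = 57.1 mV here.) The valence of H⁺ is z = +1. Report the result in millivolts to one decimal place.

-38.0 mV

E = (57.1/z) · log₁₀([H⁺]_out/[H⁺]_in) with z = +1.
= (57.1/1) · log₁₀(0.0000344/0.000159) = 57.10 · log₁₀(0.2164)
= 57.10 · (-0.6648) = -37.96 mV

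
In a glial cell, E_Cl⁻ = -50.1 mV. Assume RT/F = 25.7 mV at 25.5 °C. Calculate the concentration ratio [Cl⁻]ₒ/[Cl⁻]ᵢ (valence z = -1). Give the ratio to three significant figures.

ln([out]/[in]) = E·z/(25.7) = -50.1 × -1 / 25.7 = 1.9494
[out]/[in] = e^(1.9494) = 7.025

7.02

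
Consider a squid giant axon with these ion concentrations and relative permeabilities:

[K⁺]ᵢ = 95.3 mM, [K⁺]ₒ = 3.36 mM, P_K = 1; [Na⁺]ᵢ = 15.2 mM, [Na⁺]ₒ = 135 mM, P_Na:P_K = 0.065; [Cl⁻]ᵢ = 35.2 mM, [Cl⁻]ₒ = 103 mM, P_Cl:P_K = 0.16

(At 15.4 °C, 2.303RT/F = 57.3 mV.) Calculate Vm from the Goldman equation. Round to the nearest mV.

Vm = 57.3 · log₁₀[(Σ P·[cation]ₒ + Σ P·[anion]ᵢ) / (Σ P·[cation]ᵢ + Σ P·[anion]ₒ)]
Numerator = 1×3.36 + 0.065×135 + 0.16×35.2 = 17.77
Denominator = 1×95.3 + 0.065×15.2 + 0.16×103 = 112.8
Vm = 57.3 · log₁₀(0.15755) = 57.3 × (-0.8026) = -45.99 mV

-46 mV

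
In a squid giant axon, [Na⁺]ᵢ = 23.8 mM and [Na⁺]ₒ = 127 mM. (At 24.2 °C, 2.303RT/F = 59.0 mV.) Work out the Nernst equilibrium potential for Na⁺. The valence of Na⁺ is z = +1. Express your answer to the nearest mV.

E = (59.0/z) · log₁₀([Na⁺]_out/[Na⁺]_in) with z = +1.
= (59.0/1) · log₁₀(127/23.8) = 59.00 · log₁₀(5.336)
= 59.00 · (0.7272) = 42.91 mV

43 mV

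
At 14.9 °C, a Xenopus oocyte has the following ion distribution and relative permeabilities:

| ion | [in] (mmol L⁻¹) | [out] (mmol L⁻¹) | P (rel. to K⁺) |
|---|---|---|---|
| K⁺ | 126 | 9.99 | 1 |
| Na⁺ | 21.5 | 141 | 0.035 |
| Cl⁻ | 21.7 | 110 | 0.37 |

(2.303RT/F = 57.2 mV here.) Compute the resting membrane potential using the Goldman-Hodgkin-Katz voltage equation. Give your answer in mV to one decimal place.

Vm = 57.2 · log₁₀[(Σ P·[cation]ₒ + Σ P·[anion]ᵢ) / (Σ P·[cation]ᵢ + Σ P·[anion]ₒ)]
Numerator = 1×9.99 + 0.035×141 + 0.37×21.7 = 22.95
Denominator = 1×126 + 0.035×21.5 + 0.37×110 = 167.5
Vm = 57.2 · log₁₀(0.13708) = 57.2 × (-0.8630) = -49.37 mV

-49.4 mV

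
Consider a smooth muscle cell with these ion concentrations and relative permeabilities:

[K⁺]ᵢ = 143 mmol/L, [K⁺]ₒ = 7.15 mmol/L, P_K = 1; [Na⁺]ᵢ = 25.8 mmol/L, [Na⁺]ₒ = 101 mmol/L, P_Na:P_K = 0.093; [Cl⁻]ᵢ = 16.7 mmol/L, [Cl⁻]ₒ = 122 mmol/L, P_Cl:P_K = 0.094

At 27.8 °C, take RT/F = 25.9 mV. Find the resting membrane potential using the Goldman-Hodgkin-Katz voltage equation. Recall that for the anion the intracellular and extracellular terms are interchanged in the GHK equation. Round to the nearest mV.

Vm = 25.9 · ln[(Σ P·[cation]ₒ + Σ P·[anion]ᵢ) / (Σ P·[cation]ᵢ + Σ P·[anion]ₒ)]
Numerator = 1×7.15 + 0.093×101 + 0.094×16.7 = 18.11
Denominator = 1×143 + 0.093×25.8 + 0.094×122 = 156.9
Vm = 25.9 · ln(0.11547) = 25.9 × (-2.1588) = -55.91 mV

-56 mV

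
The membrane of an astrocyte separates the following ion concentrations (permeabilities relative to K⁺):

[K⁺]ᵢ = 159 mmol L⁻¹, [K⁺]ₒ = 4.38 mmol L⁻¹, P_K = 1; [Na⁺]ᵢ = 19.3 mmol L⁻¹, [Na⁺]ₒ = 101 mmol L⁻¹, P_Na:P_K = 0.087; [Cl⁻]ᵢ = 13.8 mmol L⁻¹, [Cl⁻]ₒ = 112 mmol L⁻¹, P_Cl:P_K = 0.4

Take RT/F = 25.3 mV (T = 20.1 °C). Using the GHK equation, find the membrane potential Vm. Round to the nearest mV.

-61 mV

Vm = 25.3 · ln[(Σ P·[cation]ₒ + Σ P·[anion]ᵢ) / (Σ P·[cation]ᵢ + Σ P·[anion]ₒ)]
Numerator = 1×4.38 + 0.087×101 + 0.4×13.8 = 18.69
Denominator = 1×159 + 0.087×19.3 + 0.4×112 = 205.5
Vm = 25.3 · ln(0.090944) = 25.3 × (-2.3975) = -60.66 mV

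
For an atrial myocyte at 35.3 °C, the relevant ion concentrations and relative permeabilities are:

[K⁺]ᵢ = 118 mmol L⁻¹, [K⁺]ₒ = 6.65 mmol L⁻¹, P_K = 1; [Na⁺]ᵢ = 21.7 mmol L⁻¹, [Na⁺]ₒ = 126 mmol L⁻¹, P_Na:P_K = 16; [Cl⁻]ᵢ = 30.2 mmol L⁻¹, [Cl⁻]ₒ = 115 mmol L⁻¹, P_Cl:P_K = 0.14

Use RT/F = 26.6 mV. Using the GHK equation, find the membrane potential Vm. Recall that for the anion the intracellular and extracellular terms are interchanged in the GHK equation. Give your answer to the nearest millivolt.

38 mV

Vm = 26.6 · ln[(Σ P·[cation]ₒ + Σ P·[anion]ᵢ) / (Σ P·[cation]ᵢ + Σ P·[anion]ₒ)]
Numerator = 1×6.65 + 16×126 + 0.14×30.2 = 2027
Denominator = 1×118 + 16×21.7 + 0.14×115 = 481.3
Vm = 26.6 · ln(4.2113) = 26.6 × (1.4378) = 38.24 mV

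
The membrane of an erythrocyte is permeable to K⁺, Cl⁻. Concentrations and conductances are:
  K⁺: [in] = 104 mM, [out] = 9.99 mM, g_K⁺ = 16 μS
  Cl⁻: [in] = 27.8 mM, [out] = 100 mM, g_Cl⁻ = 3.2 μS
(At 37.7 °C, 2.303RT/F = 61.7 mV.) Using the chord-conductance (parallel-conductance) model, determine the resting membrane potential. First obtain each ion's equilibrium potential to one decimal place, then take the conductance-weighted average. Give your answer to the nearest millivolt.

E_K⁺ = (61.7/1)·log₁₀(9.99/104) = -62.8 mV
E_Cl⁻ = (61.7/-1)·log₁₀(100/27.8) = -34.3 mV
Vm = (Σ gᵢEᵢ)/(Σ gᵢ) = (16·-62.8 + 3.2·-34.3) / (16 + 3.2)
= -1114.56 / 19.2 = -58.05 mV

-58 mV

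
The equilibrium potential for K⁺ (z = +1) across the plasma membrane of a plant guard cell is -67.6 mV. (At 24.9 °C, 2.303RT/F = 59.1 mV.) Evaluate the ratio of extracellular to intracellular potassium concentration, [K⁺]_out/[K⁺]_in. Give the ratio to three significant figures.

log₁₀([out]/[in]) = E·z/(59.1) = -67.6 × 1 / 59.1 = -1.1438
[out]/[in] = 10^(-1.1438) = 0.07181

0.0718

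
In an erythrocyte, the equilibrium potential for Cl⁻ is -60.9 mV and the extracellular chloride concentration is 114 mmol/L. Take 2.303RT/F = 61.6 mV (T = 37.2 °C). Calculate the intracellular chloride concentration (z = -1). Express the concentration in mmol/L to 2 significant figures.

Nernst: E = (61.6/-1) · log₁₀([out]/[in]), so log₁₀([out]/[in]) = -60.9 × -1 / 61.6 = 0.9886.
[out]/[in] = 10^(0.9886) = 9.742.
[in] = 114 / 9.742 = 11.7 mmol/L.

12 mmol/L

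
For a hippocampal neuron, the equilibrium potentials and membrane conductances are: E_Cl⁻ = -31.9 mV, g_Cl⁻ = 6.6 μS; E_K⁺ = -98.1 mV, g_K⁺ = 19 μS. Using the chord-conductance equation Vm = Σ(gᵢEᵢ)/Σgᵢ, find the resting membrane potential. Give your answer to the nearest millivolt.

Σ gᵢEᵢ = 6.6·(-31.9) + 19·(-98.1) = -2074.44
Σ gᵢ = 6.6 + 19 = 25.6
Vm = -2074.44 / 25.6 = -81.03 mV

-81 mV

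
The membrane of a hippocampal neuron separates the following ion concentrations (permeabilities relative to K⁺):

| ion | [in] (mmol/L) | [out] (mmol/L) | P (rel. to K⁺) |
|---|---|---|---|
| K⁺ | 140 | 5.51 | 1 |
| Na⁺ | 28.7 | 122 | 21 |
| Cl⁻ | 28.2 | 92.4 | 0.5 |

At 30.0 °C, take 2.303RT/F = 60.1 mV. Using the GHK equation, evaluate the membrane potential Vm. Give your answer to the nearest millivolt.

31 mV

Vm = 60.1 · log₁₀[(Σ P·[cation]ₒ + Σ P·[anion]ᵢ) / (Σ P·[cation]ᵢ + Σ P·[anion]ₒ)]
Numerator = 1×5.51 + 21×122 + 0.5×28.2 = 2582
Denominator = 1×140 + 21×28.7 + 0.5×92.4 = 788.9
Vm = 60.1 · log₁₀(3.2724) = 60.1 × (0.5149) = 30.94 mV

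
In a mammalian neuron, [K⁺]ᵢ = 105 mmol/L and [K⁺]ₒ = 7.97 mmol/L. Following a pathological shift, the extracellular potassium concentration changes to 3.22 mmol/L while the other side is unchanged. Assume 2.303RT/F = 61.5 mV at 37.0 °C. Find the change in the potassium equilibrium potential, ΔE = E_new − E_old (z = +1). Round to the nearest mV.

E_old = (61.5/1)·log₁₀(7.97/105) = -68.86 mV
E_new = (61.5/1)·log₁₀(3.22/105) = -93.07 mV
ΔE = -93.07 − (-68.86) = -24.21 mV

-24 mV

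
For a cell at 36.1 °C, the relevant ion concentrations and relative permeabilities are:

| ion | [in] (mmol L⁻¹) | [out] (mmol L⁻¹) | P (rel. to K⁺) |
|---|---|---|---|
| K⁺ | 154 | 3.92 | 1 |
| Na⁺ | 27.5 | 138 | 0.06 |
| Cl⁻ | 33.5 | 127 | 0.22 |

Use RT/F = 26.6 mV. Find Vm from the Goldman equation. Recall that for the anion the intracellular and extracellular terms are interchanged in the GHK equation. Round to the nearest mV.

-60 mV

Vm = 26.6 · ln[(Σ P·[cation]ₒ + Σ P·[anion]ᵢ) / (Σ P·[cation]ᵢ + Σ P·[anion]ₒ)]
Numerator = 1×3.92 + 0.06×138 + 0.22×33.5 = 19.57
Denominator = 1×154 + 0.06×27.5 + 0.22×127 = 183.6
Vm = 26.6 · ln(0.1066) = 26.6 × (-2.2387) = -59.55 mV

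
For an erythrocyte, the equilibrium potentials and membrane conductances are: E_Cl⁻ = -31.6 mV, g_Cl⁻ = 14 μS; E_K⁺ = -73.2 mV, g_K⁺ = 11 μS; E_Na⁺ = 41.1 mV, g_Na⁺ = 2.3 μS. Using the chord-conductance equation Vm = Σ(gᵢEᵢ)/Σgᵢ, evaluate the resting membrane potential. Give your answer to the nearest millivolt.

-42 mV

Σ gᵢEᵢ = 14·(-31.6) + 11·(-73.2) + 2.3·(41.1) = -1153.07
Σ gᵢ = 14 + 11 + 2.3 = 27.3
Vm = -1153.07 / 27.3 = -42.24 mV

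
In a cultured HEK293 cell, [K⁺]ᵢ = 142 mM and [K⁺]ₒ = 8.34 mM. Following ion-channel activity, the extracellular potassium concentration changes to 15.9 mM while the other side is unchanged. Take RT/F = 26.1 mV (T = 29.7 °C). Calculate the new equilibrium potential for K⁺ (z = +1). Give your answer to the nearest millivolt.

After the shift: [K⁺]_out = 15.9, [K⁺]_in = 142 mM.
E_new = (26.1/1)·ln(15.9/142) = 26.10 · (-2.1895) = -57.15 mV

-57 mV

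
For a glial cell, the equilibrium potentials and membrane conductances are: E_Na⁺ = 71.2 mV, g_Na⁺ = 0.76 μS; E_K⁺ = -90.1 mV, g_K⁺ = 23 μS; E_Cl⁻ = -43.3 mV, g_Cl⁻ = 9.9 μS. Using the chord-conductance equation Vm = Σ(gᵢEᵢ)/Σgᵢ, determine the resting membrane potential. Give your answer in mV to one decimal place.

-72.7 mV

Σ gᵢEᵢ = 0.76·(71.2) + 23·(-90.1) + 9.9·(-43.3) = -2446.86
Σ gᵢ = 0.76 + 23 + 9.9 = 33.66
Vm = -2446.86 / 33.66 = -72.69 mV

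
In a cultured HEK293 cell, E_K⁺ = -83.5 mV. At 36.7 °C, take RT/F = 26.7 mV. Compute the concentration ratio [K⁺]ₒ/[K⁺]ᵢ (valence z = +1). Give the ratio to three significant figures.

ln([out]/[in]) = E·z/(26.7) = -83.5 × 1 / 26.7 = -3.1273
[out]/[in] = e^(-3.1273) = 0.04383

0.0438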